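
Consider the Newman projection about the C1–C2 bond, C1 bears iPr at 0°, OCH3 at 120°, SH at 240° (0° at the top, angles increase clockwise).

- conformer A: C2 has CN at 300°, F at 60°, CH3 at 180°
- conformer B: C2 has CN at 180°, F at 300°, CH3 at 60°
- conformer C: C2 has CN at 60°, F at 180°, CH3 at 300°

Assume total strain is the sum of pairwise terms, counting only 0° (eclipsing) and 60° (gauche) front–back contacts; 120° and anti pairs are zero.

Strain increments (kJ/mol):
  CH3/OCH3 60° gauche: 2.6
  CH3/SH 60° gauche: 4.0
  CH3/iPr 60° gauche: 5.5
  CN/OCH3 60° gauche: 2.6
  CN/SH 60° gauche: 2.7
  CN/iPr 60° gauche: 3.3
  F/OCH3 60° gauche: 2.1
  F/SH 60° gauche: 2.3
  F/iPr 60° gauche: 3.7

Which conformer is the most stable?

A is staggered. iPr at 0° is gauche with CN at 300° (3.3); iPr at 0° is gauche with F at 60° (3.7); OCH3 at 120° is gauche with F at 60° (2.1); OCH3 at 120° is gauche with CH3 at 180° (2.6); SH at 240° is gauche with CN at 300° (2.7); SH at 240° is gauche with CH3 at 180° (4.0). Total 18.4 kJ/mol.
B is staggered. iPr at 0° is gauche with F at 300° (3.7); iPr at 0° is gauche with CH3 at 60° (5.5); OCH3 at 120° is gauche with CN at 180° (2.6); OCH3 at 120° is gauche with CH3 at 60° (2.6); SH at 240° is gauche with CN at 180° (2.7); SH at 240° is gauche with F at 300° (2.3). Total 19.4 kJ/mol.
C is staggered. iPr at 0° is gauche with CN at 60° (3.3); iPr at 0° is gauche with CH3 at 300° (5.5); OCH3 at 120° is gauche with CN at 60° (2.6); OCH3 at 120° is gauche with F at 180° (2.1); SH at 240° is gauche with F at 180° (2.3); SH at 240° is gauche with CH3 at 300° (4.0). Total 19.8 kJ/mol.
A has the lowest total (18.4 kJ/mol).

A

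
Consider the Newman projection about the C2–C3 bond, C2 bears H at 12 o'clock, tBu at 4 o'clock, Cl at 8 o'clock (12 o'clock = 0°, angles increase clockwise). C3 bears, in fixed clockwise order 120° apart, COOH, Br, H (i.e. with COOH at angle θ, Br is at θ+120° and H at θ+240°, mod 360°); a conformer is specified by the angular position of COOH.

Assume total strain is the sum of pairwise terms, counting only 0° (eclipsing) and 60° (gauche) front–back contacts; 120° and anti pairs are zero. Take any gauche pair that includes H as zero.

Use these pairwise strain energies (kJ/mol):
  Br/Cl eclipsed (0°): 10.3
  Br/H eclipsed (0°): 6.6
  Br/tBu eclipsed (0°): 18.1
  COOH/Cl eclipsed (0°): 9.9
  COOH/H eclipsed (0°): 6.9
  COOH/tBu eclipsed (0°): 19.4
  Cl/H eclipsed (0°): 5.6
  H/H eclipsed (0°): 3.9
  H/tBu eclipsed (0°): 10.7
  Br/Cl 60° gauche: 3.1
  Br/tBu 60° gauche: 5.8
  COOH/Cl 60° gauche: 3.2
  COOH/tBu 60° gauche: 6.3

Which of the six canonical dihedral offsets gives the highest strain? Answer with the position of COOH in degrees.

120°

COOH at 0° (eclipsed): H–COOH eclipsed, tBu–Br eclipsed, Cl–H eclipsed; 6.9 + 18.1 + 5.6 = 30.6 kJ/mol.
COOH at 60° (staggered): tBu–COOH gauche, tBu–Br gauche, Cl–Br gauche; 6.3 + 5.8 + 3.1 = 15.2 kJ/mol.
COOH at 120° (eclipsed): H–H eclipsed, tBu–COOH eclipsed, Cl–Br eclipsed; 3.9 + 19.4 + 10.3 = 33.6 kJ/mol.
COOH at 180° (staggered): tBu–COOH gauche, Cl–COOH gauche, Cl–Br gauche; 6.3 + 3.2 + 3.1 = 12.6 kJ/mol.
COOH at 240° (eclipsed): H–Br eclipsed, tBu–H eclipsed, Cl–COOH eclipsed; 6.6 + 10.7 + 9.9 = 27.2 kJ/mol.
COOH at 300° (staggered): tBu–Br gauche, Cl–COOH gauche; 5.8 + 3.2 = 9.0 kJ/mol.
The maximum (33.6 kJ/mol) occurs with COOH at 120°.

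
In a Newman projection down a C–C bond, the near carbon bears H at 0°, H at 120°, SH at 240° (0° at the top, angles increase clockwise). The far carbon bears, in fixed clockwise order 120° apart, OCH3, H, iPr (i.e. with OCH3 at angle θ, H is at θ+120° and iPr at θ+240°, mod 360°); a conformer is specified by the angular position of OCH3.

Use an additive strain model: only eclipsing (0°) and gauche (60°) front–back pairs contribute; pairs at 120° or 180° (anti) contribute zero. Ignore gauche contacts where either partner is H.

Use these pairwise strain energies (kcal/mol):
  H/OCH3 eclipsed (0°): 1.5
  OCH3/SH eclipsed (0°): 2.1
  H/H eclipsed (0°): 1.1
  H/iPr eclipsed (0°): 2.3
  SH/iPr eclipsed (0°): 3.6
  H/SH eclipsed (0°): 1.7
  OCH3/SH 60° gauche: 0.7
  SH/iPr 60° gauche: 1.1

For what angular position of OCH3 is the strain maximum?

OCH3 at 0° (eclipsed): H(0°)/OCH3(0°) eclipsed 1.5; H(120°)/H(120°) eclipsed 1.1; SH(240°)/iPr(240°) eclipsed 3.6 → 6.2 kcal/mol.
OCH3 at 60° (staggered): SH(240°)/iPr(300°) gauche 1.1 → 1.1 kcal/mol.
OCH3 at 120° (eclipsed): H(0°)/iPr(0°) eclipsed 2.3; H(120°)/OCH3(120°) eclipsed 1.5; SH(240°)/H(240°) eclipsed 1.7 → 5.5 kcal/mol.
OCH3 at 180° (staggered): SH(240°)/OCH3(180°) gauche 0.7 → 0.7 kcal/mol.
OCH3 at 240° (eclipsed): H(0°)/H(0°) eclipsed 1.1; H(120°)/iPr(120°) eclipsed 2.3; SH(240°)/OCH3(240°) eclipsed 2.1 → 5.5 kcal/mol.
OCH3 at 300° (staggered): SH(240°)/OCH3(300°) gauche 0.7; SH(240°)/iPr(180°) gauche 1.1 → 1.8 kcal/mol.
The maximum (6.2 kcal/mol) occurs with OCH3 at 0°.

0°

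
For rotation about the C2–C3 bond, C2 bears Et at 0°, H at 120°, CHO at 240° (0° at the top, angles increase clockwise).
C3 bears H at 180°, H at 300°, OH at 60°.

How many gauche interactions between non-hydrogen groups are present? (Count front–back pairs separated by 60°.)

1

Non-H gauche pairs: Et(0°)/OH(60°) — 1 interaction.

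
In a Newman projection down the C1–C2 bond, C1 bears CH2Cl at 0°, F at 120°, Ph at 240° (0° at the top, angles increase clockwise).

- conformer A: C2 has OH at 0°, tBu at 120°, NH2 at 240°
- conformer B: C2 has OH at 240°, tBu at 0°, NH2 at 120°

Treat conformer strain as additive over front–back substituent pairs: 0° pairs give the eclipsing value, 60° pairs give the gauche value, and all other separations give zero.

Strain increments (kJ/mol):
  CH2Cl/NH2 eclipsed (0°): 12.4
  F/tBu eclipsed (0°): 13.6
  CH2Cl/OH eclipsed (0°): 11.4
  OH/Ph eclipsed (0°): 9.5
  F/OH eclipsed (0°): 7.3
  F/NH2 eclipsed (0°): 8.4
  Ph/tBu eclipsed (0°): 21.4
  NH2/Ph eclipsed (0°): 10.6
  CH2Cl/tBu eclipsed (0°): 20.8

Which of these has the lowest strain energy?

A

A is eclipsed. CH2Cl at 0° is eclipsed with OH at 0° (11.4); F at 120° is eclipsed with tBu at 120° (13.6); Ph at 240° is eclipsed with NH2 at 240° (10.6). Total 35.6 kJ/mol.
B is eclipsed. CH2Cl at 0° is eclipsed with tBu at 0° (20.8); F at 120° is eclipsed with NH2 at 120° (8.4); Ph at 240° is eclipsed with OH at 240° (9.5). Total 38.7 kJ/mol.
A has the lowest total (35.6 kJ/mol).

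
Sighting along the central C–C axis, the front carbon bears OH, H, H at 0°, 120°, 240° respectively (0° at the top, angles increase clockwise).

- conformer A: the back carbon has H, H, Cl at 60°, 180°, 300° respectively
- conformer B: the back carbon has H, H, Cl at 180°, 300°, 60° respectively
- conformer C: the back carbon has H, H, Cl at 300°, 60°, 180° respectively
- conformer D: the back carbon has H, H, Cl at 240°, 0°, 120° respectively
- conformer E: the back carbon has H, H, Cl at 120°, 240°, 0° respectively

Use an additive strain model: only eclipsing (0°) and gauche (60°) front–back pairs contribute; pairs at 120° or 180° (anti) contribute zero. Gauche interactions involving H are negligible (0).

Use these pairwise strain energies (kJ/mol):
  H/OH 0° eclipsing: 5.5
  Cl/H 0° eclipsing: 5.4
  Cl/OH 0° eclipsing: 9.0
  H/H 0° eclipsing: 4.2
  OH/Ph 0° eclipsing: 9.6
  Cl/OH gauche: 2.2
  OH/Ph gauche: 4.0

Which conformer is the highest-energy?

A (staggered): OH(0°)/Cl(300°) gauche 2.2 → 2.2 kJ/mol.
B (staggered): OH(0°)/Cl(60°) gauche 2.2 → 2.2 kJ/mol.
C (staggered): no non-H gauche contacts → 0.0 kJ/mol.
D (eclipsed): OH(0°)/H(0°) eclipsed 5.5; H(120°)/Cl(120°) eclipsed 5.4; H(240°)/H(240°) eclipsed 4.2 → 15.1 kJ/mol.
E (eclipsed): OH(0°)/Cl(0°) eclipsed 9.0; H(120°)/H(120°) eclipsed 4.2; H(240°)/H(240°) eclipsed 4.2 → 17.4 kJ/mol.
E has the highest total (17.4 kJ/mol).

E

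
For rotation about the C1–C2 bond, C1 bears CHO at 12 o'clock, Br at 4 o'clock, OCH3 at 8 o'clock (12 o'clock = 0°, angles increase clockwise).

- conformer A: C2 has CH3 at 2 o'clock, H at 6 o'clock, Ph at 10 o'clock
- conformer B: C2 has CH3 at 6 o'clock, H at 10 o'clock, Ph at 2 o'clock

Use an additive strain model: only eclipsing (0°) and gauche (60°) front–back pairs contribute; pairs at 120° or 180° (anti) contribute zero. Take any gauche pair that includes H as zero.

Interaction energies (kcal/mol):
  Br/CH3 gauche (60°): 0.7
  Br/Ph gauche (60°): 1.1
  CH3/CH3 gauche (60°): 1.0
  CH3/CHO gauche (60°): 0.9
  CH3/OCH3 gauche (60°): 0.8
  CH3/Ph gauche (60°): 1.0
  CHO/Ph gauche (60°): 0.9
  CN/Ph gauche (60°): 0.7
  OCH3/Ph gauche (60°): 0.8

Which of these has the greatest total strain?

A (staggered): CHO–CH3 gauche, CHO–Ph gauche, Br–CH3 gauche, OCH3–Ph gauche; 0.9 + 0.9 + 0.7 + 0.8 = 3.3 kcal/mol.
B (staggered): CHO–Ph gauche, Br–CH3 gauche, Br–Ph gauche, OCH3–CH3 gauche; 0.9 + 0.7 + 1.1 + 0.8 = 3.5 kcal/mol.
B has the highest total (3.5 kcal/mol).

B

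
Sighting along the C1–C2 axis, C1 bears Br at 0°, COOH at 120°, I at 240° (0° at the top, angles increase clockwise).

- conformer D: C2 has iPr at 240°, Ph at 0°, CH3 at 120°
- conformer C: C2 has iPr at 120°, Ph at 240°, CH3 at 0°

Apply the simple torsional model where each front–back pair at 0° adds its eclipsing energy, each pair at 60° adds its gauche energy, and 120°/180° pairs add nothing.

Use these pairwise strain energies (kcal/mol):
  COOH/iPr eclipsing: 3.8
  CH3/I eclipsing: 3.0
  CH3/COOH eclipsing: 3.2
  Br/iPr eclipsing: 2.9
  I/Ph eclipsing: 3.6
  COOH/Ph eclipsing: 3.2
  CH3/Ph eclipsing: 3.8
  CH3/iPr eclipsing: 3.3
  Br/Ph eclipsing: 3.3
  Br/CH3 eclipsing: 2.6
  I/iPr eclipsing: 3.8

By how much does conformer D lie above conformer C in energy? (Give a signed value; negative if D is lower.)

D is eclipsed. Br at 0° is eclipsed with Ph at 0° (3.3); COOH at 120° is eclipsed with CH3 at 120° (3.2); I at 240° is eclipsed with iPr at 240° (3.8). Total 10.3 kcal/mol.
C is eclipsed. Br at 0° is eclipsed with CH3 at 0° (2.6); COOH at 120° is eclipsed with iPr at 120° (3.8); I at 240° is eclipsed with Ph at 240° (3.6). Total 10.0 kcal/mol.
E(D) − E(C) = 10.3 − 10.0 = +0.3 kcal/mol.

+0.3 kcal/mol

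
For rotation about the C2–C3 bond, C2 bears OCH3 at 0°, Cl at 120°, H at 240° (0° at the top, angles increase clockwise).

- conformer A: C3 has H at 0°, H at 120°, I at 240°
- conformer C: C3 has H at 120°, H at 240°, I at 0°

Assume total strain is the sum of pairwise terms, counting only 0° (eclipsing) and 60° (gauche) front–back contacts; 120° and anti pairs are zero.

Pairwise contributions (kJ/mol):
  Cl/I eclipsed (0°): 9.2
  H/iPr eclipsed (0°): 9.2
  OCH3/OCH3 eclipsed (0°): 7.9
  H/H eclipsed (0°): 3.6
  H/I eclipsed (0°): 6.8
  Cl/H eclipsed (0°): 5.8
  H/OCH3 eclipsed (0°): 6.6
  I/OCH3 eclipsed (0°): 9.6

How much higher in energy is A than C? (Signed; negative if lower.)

+0.2 kJ/mol

A is eclipsed. OCH3 at 0° is eclipsed with H at 0° (6.6); Cl at 120° is eclipsed with H at 120° (5.8); H at 240° is eclipsed with I at 240° (6.8). Total 19.2 kJ/mol.
C is eclipsed. OCH3 at 0° is eclipsed with I at 0° (9.6); Cl at 120° is eclipsed with H at 120° (5.8); H at 240° is eclipsed with H at 240° (3.6). Total 19.0 kJ/mol.
E(A) − E(C) = 19.2 − 19.0 = +0.2 kJ/mol.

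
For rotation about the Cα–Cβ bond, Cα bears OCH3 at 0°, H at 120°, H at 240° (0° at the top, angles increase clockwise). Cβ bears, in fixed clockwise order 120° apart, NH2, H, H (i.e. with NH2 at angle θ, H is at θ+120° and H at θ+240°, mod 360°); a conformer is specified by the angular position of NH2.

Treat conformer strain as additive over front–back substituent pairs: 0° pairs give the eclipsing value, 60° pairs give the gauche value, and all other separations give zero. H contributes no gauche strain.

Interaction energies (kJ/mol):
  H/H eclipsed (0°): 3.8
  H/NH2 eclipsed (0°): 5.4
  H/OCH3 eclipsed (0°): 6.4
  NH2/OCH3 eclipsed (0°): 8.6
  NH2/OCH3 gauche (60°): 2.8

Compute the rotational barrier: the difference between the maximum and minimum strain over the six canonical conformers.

16.2 kJ/mol

NH2 at 0° (eclipsed): OCH3–NH2 eclipsed, H–H eclipsed, H–H eclipsed; 8.6 + 3.8 + 3.8 = 16.2 kJ/mol.
NH2 at 60° (staggered): OCH3–NH2 gauche; 2.8 = 2.8 kJ/mol.
NH2 at 120° (eclipsed): OCH3–H eclipsed, H–NH2 eclipsed, H–H eclipsed; 6.4 + 5.4 + 3.8 = 15.6 kJ/mol.
NH2 at 180° (staggered): no non-H gauche contacts → 0.0 kJ/mol.
NH2 at 240° (eclipsed): OCH3–H eclipsed, H–H eclipsed, H–NH2 eclipsed; 6.4 + 3.8 + 5.4 = 15.6 kJ/mol.
NH2 at 300° (staggered): OCH3–NH2 gauche; 2.8 = 2.8 kJ/mol.
Max at 0° (16.2 kJ/mol), min at 180° (0.0 kJ/mol); barrier = 16.2 kJ/mol.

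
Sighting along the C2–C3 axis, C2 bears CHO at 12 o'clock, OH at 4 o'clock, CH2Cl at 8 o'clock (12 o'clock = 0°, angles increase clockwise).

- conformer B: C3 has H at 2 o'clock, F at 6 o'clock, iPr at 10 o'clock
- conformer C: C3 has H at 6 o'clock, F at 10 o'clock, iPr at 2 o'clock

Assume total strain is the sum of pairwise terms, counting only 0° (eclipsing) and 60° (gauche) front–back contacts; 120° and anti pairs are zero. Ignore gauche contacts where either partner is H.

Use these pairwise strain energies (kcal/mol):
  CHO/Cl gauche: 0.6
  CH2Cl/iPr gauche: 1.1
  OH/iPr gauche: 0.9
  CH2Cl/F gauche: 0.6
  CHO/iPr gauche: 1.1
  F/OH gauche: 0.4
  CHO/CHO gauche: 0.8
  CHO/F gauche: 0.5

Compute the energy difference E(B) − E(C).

B is staggered. CHO at 0° is gauche with iPr at 300° (1.1); OH at 120° is gauche with F at 180° (0.4); CH2Cl at 240° is gauche with F at 180° (0.6); CH2Cl at 240° is gauche with iPr at 300° (1.1). Total 3.2 kcal/mol.
C is staggered. CHO at 0° is gauche with F at 300° (0.5); CHO at 0° is gauche with iPr at 60° (1.1); OH at 120° is gauche with iPr at 60° (0.9); CH2Cl at 240° is gauche with F at 300° (0.6). Total 3.1 kcal/mol.
E(B) − E(C) = 3.2 − 3.1 = +0.1 kcal/mol.

+0.1 kcal/mol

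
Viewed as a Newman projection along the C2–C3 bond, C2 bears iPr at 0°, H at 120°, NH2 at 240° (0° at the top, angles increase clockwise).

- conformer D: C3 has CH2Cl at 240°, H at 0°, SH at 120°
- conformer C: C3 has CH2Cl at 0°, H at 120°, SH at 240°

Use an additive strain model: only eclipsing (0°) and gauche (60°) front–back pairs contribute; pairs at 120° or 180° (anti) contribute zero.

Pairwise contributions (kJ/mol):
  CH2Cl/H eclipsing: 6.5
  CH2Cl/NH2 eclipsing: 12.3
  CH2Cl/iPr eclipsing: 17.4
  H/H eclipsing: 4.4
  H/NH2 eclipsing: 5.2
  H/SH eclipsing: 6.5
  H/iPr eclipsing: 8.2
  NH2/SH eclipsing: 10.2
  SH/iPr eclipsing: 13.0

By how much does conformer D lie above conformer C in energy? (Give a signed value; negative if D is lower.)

D (eclipsed): iPr(0°)/H(0°) eclipsed 8.2; H(120°)/SH(120°) eclipsed 6.5; NH2(240°)/CH2Cl(240°) eclipsed 12.3 → 27.0 kJ/mol.
C (eclipsed): iPr(0°)/CH2Cl(0°) eclipsed 17.4; H(120°)/H(120°) eclipsed 4.4; NH2(240°)/SH(240°) eclipsed 10.2 → 32.0 kJ/mol.
E(D) − E(C) = 27.0 − 32.0 = -5.0 kJ/mol.

-5.0 kJ/mol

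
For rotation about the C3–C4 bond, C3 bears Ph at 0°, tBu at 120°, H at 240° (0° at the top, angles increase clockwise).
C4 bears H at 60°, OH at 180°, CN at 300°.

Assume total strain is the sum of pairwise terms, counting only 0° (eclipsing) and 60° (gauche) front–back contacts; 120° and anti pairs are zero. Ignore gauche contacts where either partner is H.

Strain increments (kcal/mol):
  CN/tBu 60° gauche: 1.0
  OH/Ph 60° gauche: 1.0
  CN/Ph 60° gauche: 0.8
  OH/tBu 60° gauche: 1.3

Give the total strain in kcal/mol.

2.1 kcal/mol

This conformer (staggered): Ph(0°)/CN(300°) gauche 0.8; tBu(120°)/OH(180°) gauche 1.3 → 2.1 kcal/mol.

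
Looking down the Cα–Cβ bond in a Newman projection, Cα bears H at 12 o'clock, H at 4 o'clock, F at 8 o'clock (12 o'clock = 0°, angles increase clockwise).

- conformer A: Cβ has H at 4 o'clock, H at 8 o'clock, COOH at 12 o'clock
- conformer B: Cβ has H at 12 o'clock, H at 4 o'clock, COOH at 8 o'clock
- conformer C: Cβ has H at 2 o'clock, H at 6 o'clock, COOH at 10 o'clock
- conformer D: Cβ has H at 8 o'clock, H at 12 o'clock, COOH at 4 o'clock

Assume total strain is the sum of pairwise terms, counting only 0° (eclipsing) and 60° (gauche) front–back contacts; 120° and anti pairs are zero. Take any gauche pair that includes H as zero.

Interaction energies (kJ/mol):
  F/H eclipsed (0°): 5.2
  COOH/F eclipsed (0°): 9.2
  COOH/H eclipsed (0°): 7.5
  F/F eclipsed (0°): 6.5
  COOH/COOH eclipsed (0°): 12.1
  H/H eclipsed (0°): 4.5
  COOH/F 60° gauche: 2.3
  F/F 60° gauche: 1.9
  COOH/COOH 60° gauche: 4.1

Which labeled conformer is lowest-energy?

C

A is eclipsed. H at 0° is eclipsed with COOH at 0° (7.5); H at 120° is eclipsed with H at 120° (4.5); F at 240° is eclipsed with H at 240° (5.2). Total 17.2 kJ/mol.
B is eclipsed. H at 0° is eclipsed with H at 0° (4.5); H at 120° is eclipsed with H at 120° (4.5); F at 240° is eclipsed with COOH at 240° (9.2). Total 18.2 kJ/mol.
C is staggered. F at 240° is gauche with COOH at 300° (2.3). Total 2.3 kJ/mol.
D is eclipsed. H at 0° is eclipsed with H at 0° (4.5); H at 120° is eclipsed with COOH at 120° (7.5); F at 240° is eclipsed with H at 240° (5.2). Total 17.2 kJ/mol.
C has the lowest total (2.3 kJ/mol).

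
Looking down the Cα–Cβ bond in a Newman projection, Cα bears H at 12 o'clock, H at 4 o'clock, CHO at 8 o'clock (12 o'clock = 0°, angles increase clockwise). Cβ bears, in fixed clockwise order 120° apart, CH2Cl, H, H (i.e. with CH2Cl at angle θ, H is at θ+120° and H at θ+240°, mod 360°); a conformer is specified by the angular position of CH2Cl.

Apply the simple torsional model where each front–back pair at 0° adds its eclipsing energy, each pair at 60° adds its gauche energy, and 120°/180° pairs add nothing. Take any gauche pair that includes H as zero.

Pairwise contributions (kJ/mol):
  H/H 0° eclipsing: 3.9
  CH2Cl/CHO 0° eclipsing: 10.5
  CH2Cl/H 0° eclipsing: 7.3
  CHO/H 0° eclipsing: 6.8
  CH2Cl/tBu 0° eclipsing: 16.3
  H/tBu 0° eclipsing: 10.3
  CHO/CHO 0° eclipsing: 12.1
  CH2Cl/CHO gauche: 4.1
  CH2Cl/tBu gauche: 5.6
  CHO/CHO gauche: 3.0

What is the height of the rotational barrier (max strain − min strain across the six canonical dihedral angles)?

18.3 kJ/mol

CH2Cl at 0° is eclipsed. H at 0° is eclipsed with CH2Cl at 0° (7.3); H at 120° is eclipsed with H at 120° (3.9); CHO at 240° is eclipsed with H at 240° (6.8). Total 18.0 kJ/mol.
CH2Cl at 60° (staggered): no non-H gauche contacts → 0.0 kJ/mol.
CH2Cl at 120° is eclipsed. H at 0° is eclipsed with H at 0° (3.9); H at 120° is eclipsed with CH2Cl at 120° (7.3); CHO at 240° is eclipsed with H at 240° (6.8). Total 18.0 kJ/mol.
CH2Cl at 180° is staggered. CHO at 240° is gauche with CH2Cl at 180° (4.1). Total 4.1 kJ/mol.
CH2Cl at 240° is eclipsed. H at 0° is eclipsed with H at 0° (3.9); H at 120° is eclipsed with H at 120° (3.9); CHO at 240° is eclipsed with CH2Cl at 240° (10.5). Total 18.3 kJ/mol.
CH2Cl at 300° is staggered. CHO at 240° is gauche with CH2Cl at 300° (4.1). Total 4.1 kJ/mol.
Max at 240° (18.3 kJ/mol), min at 60° (0.0 kJ/mol); barrier = 18.3 kJ/mol.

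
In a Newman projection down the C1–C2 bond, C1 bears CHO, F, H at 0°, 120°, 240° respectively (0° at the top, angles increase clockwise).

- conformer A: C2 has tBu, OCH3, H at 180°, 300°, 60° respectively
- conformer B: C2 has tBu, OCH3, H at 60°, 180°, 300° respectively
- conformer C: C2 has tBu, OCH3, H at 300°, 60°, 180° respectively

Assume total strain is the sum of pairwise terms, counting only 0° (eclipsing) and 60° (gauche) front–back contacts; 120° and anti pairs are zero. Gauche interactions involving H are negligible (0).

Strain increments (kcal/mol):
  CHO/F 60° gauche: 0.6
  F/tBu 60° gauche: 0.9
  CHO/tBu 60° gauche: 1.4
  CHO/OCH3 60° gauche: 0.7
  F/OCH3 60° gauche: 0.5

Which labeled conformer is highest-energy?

A (staggered): CHO(0°)/OCH3(300°) gauche 0.7; F(120°)/tBu(180°) gauche 0.9 → 1.6 kcal/mol.
B (staggered): CHO(0°)/tBu(60°) gauche 1.4; F(120°)/tBu(60°) gauche 0.9; F(120°)/OCH3(180°) gauche 0.5 → 2.8 kcal/mol.
C (staggered): CHO(0°)/tBu(300°) gauche 1.4; CHO(0°)/OCH3(60°) gauche 0.7; F(120°)/OCH3(60°) gauche 0.5 → 2.6 kcal/mol.
B has the highest total (2.8 kcal/mol).

B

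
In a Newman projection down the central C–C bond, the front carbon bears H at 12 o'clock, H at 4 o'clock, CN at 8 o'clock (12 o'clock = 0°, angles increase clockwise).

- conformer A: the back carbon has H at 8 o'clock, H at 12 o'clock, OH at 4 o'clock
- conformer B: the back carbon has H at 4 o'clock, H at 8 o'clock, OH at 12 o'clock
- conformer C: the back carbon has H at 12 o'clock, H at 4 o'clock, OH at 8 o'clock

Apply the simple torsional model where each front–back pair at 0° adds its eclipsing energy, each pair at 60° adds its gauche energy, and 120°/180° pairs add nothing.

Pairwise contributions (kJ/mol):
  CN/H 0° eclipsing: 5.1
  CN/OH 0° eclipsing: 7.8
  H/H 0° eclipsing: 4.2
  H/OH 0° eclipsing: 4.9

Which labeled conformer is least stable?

C

A (eclipsed): H(0°)/H(0°) eclipsed 4.2; H(120°)/OH(120°) eclipsed 4.9; CN(240°)/H(240°) eclipsed 5.1 → 14.2 kJ/mol.
B (eclipsed): H(0°)/OH(0°) eclipsed 4.9; H(120°)/H(120°) eclipsed 4.2; CN(240°)/H(240°) eclipsed 5.1 → 14.2 kJ/mol.
C (eclipsed): H(0°)/H(0°) eclipsed 4.2; H(120°)/H(120°) eclipsed 4.2; CN(240°)/OH(240°) eclipsed 7.8 → 16.2 kJ/mol.
C has the highest total (16.2 kJ/mol).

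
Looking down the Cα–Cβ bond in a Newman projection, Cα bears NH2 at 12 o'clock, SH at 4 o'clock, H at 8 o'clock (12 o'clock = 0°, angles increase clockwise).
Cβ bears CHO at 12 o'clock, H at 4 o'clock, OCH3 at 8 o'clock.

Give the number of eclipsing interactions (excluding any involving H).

1

Non-H eclipsing pairs: NH2(0°)/CHO(0°) — 1 interaction.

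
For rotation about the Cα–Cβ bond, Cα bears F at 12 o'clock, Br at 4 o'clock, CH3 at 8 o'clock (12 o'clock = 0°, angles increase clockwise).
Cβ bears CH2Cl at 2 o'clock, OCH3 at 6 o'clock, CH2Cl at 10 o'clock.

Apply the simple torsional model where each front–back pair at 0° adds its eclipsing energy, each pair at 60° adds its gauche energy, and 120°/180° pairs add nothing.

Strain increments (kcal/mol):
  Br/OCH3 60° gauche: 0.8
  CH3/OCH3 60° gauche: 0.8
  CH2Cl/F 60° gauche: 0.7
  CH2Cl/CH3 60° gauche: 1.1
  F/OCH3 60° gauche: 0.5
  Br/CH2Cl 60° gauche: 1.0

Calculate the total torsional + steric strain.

5.1 kcal/mol

This conformer (staggered): F–CH2Cl gauche, F–CH2Cl gauche, Br–CH2Cl gauche, Br–OCH3 gauche, CH3–OCH3 gauche, CH3–CH2Cl gauche; 0.7 + 0.7 + 1.0 + 0.8 + 0.8 + 1.1 = 5.1 kcal/mol.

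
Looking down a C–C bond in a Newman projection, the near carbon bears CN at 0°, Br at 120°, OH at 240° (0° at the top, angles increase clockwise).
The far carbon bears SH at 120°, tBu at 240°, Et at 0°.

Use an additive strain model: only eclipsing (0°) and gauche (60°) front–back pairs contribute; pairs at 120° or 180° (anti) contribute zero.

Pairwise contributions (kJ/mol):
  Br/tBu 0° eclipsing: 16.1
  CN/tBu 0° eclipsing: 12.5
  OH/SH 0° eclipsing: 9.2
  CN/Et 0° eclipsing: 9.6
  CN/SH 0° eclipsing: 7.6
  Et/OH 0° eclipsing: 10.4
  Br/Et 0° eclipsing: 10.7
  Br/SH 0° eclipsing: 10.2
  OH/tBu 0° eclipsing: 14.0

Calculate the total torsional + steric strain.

This conformer is eclipsed. CN at 0° is eclipsed with Et at 0° (9.6); Br at 120° is eclipsed with SH at 120° (10.2); OH at 240° is eclipsed with tBu at 240° (14.0). Total 33.8 kJ/mol.

33.8 kJ/mol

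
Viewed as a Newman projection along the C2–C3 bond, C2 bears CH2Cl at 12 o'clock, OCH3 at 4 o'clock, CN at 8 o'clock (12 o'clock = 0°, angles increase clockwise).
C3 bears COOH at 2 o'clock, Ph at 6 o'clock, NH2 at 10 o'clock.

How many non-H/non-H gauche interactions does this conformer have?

6

Non-H gauche pairs: CH2Cl(0°)/COOH(60°); CH2Cl(0°)/NH2(300°); OCH3(120°)/COOH(60°); OCH3(120°)/Ph(180°); CN(240°)/Ph(180°); CN(240°)/NH2(300°) — 6 interactions.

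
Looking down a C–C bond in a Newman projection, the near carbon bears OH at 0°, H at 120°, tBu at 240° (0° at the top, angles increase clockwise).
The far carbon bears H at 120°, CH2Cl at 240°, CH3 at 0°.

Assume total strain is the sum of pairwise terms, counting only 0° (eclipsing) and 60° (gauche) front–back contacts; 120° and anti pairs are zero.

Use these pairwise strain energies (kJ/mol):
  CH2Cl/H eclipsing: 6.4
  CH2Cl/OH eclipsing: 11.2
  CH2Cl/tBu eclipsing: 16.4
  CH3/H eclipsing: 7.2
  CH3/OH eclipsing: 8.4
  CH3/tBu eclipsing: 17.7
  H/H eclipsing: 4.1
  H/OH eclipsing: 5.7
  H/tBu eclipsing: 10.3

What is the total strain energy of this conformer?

This conformer (eclipsed): OH–CH3 eclipsed, H–H eclipsed, tBu–CH2Cl eclipsed; 8.4 + 4.1 + 16.4 = 28.9 kJ/mol.

28.9 kJ/mol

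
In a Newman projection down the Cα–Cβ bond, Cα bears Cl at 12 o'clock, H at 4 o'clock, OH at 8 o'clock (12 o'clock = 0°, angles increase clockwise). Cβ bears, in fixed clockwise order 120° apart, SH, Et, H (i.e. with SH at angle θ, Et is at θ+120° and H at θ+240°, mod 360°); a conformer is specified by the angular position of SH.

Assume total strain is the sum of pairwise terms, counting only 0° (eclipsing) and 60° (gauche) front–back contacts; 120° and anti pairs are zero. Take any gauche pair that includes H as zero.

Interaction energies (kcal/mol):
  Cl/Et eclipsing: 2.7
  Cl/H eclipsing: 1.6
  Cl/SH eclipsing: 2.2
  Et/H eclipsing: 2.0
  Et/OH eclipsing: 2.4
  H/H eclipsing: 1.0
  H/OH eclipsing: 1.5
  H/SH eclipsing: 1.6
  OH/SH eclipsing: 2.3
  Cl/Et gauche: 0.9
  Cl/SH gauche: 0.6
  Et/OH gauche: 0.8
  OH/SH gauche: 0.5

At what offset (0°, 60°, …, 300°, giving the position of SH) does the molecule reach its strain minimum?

SH at 0° (eclipsed): Cl–SH eclipsed, H–Et eclipsed, OH–H eclipsed; 2.2 + 2.0 + 1.5 = 5.7 kcal/mol.
SH at 60° (staggered): Cl–SH gauche, OH–Et gauche; 0.6 + 0.8 = 1.4 kcal/mol.
SH at 120° (eclipsed): Cl–H eclipsed, H–SH eclipsed, OH–Et eclipsed; 1.6 + 1.6 + 2.4 = 5.6 kcal/mol.
SH at 180° (staggered): Cl–Et gauche, OH–SH gauche, OH–Et gauche; 0.9 + 0.5 + 0.8 = 2.2 kcal/mol.
SH at 240° (eclipsed): Cl–Et eclipsed, H–H eclipsed, OH–SH eclipsed; 2.7 + 1.0 + 2.3 = 6.0 kcal/mol.
SH at 300° (staggered): Cl–SH gauche, Cl–Et gauche, OH–SH gauche; 0.6 + 0.9 + 0.5 = 2.0 kcal/mol.
The minimum (1.4 kcal/mol) occurs with SH at 60°.

60°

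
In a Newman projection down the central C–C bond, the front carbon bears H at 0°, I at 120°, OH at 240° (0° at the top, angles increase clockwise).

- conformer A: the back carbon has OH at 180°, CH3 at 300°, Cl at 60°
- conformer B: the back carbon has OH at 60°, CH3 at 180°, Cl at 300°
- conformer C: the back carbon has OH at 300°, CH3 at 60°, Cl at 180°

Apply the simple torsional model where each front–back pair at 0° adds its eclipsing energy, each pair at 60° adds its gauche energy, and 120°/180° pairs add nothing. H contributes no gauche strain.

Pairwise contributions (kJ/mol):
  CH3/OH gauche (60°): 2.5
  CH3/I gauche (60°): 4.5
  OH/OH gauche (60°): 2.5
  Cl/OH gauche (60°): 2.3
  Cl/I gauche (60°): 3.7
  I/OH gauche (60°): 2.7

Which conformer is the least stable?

C

A (staggered): I(120°)/OH(180°) gauche 2.7; I(120°)/Cl(60°) gauche 3.7; OH(240°)/OH(180°) gauche 2.5; OH(240°)/CH3(300°) gauche 2.5 → 11.4 kJ/mol.
B (staggered): I(120°)/OH(60°) gauche 2.7; I(120°)/CH3(180°) gauche 4.5; OH(240°)/CH3(180°) gauche 2.5; OH(240°)/Cl(300°) gauche 2.3 → 12.0 kJ/mol.
C (staggered): I(120°)/CH3(60°) gauche 4.5; I(120°)/Cl(180°) gauche 3.7; OH(240°)/OH(300°) gauche 2.5; OH(240°)/Cl(180°) gauche 2.3 → 13.0 kJ/mol.
C has the highest total (13.0 kJ/mol).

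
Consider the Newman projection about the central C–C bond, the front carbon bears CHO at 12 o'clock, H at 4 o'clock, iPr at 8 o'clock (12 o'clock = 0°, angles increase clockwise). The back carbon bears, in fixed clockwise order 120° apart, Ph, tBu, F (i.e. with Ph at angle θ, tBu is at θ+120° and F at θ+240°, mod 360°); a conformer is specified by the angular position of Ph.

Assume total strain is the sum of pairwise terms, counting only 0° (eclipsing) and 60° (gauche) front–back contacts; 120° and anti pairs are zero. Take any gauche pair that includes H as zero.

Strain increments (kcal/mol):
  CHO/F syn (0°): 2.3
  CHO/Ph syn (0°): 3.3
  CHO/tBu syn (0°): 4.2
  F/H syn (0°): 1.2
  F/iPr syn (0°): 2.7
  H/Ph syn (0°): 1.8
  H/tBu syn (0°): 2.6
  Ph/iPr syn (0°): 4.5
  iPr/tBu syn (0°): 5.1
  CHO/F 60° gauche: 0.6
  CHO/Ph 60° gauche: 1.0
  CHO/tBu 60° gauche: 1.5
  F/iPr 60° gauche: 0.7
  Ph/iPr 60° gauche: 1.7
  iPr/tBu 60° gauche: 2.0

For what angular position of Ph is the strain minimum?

60°

Ph at 0° is eclipsed. CHO at 0° is eclipsed with Ph at 0° (3.3); H at 120° is eclipsed with tBu at 120° (2.6); iPr at 240° is eclipsed with F at 240° (2.7). Total 8.6 kcal/mol.
Ph at 60° is staggered. CHO at 0° is gauche with Ph at 60° (1.0); CHO at 0° is gauche with F at 300° (0.6); iPr at 240° is gauche with tBu at 180° (2.0); iPr at 240° is gauche with F at 300° (0.7). Total 4.3 kcal/mol.
Ph at 120° is eclipsed. CHO at 0° is eclipsed with F at 0° (2.3); H at 120° is eclipsed with Ph at 120° (1.8); iPr at 240° is eclipsed with tBu at 240° (5.1). Total 9.2 kcal/mol.
Ph at 180° is staggered. CHO at 0° is gauche with tBu at 300° (1.5); CHO at 0° is gauche with F at 60° (0.6); iPr at 240° is gauche with Ph at 180° (1.7); iPr at 240° is gauche with tBu at 300° (2.0). Total 5.8 kcal/mol.
Ph at 240° is eclipsed. CHO at 0° is eclipsed with tBu at 0° (4.2); H at 120° is eclipsed with F at 120° (1.2); iPr at 240° is eclipsed with Ph at 240° (4.5). Total 9.9 kcal/mol.
Ph at 300° is staggered. CHO at 0° is gauche with Ph at 300° (1.0); CHO at 0° is gauche with tBu at 60° (1.5); iPr at 240° is gauche with Ph at 300° (1.7); iPr at 240° is gauche with F at 180° (0.7). Total 4.9 kcal/mol.
The minimum (4.3 kcal/mol) occurs with Ph at 60°.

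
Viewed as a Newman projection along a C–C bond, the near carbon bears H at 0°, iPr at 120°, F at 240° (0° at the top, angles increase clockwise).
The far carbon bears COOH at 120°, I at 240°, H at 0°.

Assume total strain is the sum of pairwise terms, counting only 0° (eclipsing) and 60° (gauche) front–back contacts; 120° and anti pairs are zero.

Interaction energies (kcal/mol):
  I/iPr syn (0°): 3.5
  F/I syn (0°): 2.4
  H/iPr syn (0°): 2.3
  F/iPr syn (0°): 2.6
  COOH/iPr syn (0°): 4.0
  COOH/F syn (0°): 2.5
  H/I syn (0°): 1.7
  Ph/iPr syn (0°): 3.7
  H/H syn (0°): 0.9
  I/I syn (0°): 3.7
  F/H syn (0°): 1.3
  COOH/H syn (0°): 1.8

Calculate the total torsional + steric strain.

7.3 kcal/mol

This conformer (eclipsed): H(0°)/H(0°) eclipsed 0.9; iPr(120°)/COOH(120°) eclipsed 4.0; F(240°)/I(240°) eclipsed 2.4 → 7.3 kcal/mol.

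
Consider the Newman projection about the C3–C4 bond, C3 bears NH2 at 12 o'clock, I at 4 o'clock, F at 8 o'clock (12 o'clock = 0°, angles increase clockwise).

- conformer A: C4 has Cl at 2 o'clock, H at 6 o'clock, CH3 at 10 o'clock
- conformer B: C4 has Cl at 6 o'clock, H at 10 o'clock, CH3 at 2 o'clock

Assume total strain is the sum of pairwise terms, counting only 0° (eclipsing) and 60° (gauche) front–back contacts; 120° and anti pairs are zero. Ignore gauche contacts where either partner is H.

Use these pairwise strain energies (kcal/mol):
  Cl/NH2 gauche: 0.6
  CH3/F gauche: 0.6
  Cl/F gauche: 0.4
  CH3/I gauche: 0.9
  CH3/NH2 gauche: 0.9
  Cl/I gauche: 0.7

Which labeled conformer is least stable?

A (staggered): NH2–Cl gauche, NH2–CH3 gauche, I–Cl gauche, F–CH3 gauche; 0.6 + 0.9 + 0.7 + 0.6 = 2.8 kcal/mol.
B (staggered): NH2–CH3 gauche, I–Cl gauche, I–CH3 gauche, F–Cl gauche; 0.9 + 0.7 + 0.9 + 0.4 = 2.9 kcal/mol.
B has the highest total (2.9 kcal/mol).

B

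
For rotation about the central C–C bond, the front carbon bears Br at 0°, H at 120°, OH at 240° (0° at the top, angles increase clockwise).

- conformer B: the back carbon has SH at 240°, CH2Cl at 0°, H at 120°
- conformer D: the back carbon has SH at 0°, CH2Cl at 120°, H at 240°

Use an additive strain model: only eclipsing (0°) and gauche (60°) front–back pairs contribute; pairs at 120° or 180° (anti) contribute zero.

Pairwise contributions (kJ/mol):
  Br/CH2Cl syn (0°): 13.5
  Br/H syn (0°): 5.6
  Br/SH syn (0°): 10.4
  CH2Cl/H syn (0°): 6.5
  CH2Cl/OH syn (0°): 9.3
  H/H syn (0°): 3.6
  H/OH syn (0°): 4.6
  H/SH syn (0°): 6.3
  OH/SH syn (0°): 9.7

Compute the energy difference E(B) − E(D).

B is eclipsed. Br at 0° is eclipsed with CH2Cl at 0° (13.5); H at 120° is eclipsed with H at 120° (3.6); OH at 240° is eclipsed with SH at 240° (9.7). Total 26.8 kJ/mol.
D is eclipsed. Br at 0° is eclipsed with SH at 0° (10.4); H at 120° is eclipsed with CH2Cl at 120° (6.5); OH at 240° is eclipsed with H at 240° (4.6). Total 21.5 kJ/mol.
E(B) − E(D) = 26.8 − 21.5 = +5.3 kJ/mol.

+5.3 kJ/mol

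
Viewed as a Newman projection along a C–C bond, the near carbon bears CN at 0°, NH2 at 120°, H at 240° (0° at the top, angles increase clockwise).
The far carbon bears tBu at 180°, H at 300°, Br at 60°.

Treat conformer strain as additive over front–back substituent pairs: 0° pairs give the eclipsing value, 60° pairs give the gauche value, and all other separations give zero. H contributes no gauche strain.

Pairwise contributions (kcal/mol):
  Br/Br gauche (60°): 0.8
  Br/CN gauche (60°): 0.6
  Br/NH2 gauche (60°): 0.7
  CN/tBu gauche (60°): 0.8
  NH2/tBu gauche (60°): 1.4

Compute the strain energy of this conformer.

2.7 kcal/mol

This conformer (staggered): CN–Br gauche, NH2–tBu gauche, NH2–Br gauche; 0.6 + 1.4 + 0.7 = 2.7 kcal/mol.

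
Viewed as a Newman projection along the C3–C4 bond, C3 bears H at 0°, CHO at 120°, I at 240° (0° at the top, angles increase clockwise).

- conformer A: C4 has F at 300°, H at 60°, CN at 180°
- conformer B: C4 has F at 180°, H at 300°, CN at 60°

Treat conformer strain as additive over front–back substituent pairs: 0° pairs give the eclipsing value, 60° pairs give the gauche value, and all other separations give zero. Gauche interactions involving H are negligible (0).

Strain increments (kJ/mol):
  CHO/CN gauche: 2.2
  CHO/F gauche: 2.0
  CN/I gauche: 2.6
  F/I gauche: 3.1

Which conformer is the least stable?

A (staggered): CHO–CN gauche, I–F gauche, I–CN gauche; 2.2 + 3.1 + 2.6 = 7.9 kJ/mol.
B (staggered): CHO–F gauche, CHO–CN gauche, I–F gauche; 2.0 + 2.2 + 3.1 = 7.3 kJ/mol.
A has the highest total (7.9 kJ/mol).

A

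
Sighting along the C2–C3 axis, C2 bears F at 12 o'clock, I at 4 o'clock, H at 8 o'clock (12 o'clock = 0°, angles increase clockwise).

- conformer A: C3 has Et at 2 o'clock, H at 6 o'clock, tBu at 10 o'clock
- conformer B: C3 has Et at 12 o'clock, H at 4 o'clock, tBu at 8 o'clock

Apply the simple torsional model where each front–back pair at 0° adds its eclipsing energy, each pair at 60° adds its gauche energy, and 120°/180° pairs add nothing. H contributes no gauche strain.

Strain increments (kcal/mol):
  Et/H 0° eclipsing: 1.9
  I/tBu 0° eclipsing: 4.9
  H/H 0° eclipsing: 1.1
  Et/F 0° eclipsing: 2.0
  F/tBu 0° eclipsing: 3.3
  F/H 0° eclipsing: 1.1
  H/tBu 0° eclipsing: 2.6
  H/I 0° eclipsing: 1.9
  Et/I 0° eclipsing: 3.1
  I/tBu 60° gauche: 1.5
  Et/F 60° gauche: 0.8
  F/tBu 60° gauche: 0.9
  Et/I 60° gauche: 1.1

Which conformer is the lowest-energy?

A (staggered): F–Et gauche, F–tBu gauche, I–Et gauche; 0.8 + 0.9 + 1.1 = 2.8 kcal/mol.
B (eclipsed): F–Et eclipsed, I–H eclipsed, H–tBu eclipsed; 2.0 + 1.9 + 2.6 = 6.5 kcal/mol.
A has the lowest total (2.8 kcal/mol).

A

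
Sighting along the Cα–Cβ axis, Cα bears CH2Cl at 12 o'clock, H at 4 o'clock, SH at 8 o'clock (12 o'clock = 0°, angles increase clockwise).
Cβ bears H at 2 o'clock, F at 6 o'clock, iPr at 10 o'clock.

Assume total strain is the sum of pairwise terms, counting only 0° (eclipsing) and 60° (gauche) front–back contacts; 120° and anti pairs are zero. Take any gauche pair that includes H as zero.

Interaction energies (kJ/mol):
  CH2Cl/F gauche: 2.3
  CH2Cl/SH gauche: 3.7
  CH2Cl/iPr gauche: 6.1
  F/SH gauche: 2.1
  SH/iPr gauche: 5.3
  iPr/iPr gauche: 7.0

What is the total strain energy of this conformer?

This conformer (staggered): CH2Cl–iPr gauche, SH–F gauche, SH–iPr gauche; 6.1 + 2.1 + 5.3 = 13.5 kJ/mol.

13.5 kJ/mol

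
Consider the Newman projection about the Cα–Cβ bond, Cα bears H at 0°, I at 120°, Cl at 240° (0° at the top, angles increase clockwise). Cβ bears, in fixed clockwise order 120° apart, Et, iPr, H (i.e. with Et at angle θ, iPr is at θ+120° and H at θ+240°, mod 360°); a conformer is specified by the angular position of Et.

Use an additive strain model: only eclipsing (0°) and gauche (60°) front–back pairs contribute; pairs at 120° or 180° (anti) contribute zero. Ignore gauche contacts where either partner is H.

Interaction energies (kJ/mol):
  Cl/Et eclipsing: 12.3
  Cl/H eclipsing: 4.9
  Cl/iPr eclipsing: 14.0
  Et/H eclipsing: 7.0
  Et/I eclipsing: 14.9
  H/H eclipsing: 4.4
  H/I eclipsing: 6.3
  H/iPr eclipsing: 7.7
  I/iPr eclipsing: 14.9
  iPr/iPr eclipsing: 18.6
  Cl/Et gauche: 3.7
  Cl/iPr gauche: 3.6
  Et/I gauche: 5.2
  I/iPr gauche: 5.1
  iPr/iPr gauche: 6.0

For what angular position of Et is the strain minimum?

Et at 0° (eclipsed): H–Et eclipsed, I–iPr eclipsed, Cl–H eclipsed; 7.0 + 14.9 + 4.9 = 26.8 kJ/mol.
Et at 60° (staggered): I–Et gauche, I–iPr gauche, Cl–iPr gauche; 5.2 + 5.1 + 3.6 = 13.9 kJ/mol.
Et at 120° (eclipsed): H–H eclipsed, I–Et eclipsed, Cl–iPr eclipsed; 4.4 + 14.9 + 14.0 = 33.3 kJ/mol.
Et at 180° (staggered): I–Et gauche, Cl–Et gauche, Cl–iPr gauche; 5.2 + 3.7 + 3.6 = 12.5 kJ/mol.
Et at 240° (eclipsed): H–iPr eclipsed, I–H eclipsed, Cl–Et eclipsed; 7.7 + 6.3 + 12.3 = 26.3 kJ/mol.
Et at 300° (staggered): I–iPr gauche, Cl–Et gauche; 5.1 + 3.7 = 8.8 kJ/mol.
The minimum (8.8 kJ/mol) occurs with Et at 300°.

300°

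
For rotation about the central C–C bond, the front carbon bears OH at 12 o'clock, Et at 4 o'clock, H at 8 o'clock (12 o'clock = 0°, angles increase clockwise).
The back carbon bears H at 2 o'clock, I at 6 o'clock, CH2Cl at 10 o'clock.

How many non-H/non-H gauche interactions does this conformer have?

Non-H gauche pairs: OH(0°)/CH2Cl(300°); Et(120°)/I(180°) — 2 interactions.

2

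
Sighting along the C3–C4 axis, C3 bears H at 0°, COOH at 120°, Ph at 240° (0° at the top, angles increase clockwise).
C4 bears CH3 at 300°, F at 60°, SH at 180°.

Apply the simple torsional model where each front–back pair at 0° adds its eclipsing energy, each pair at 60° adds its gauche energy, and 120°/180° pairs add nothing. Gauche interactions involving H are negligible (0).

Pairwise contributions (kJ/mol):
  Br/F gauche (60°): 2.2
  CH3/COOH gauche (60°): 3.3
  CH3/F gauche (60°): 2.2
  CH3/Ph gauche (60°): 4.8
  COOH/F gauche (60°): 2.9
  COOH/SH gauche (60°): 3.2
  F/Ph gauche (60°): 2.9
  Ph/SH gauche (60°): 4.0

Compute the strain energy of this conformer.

14.9 kJ/mol

This conformer (staggered): COOH–F gauche, COOH–SH gauche, Ph–CH3 gauche, Ph–SH gauche; 2.9 + 3.2 + 4.8 + 4.0 = 14.9 kJ/mol.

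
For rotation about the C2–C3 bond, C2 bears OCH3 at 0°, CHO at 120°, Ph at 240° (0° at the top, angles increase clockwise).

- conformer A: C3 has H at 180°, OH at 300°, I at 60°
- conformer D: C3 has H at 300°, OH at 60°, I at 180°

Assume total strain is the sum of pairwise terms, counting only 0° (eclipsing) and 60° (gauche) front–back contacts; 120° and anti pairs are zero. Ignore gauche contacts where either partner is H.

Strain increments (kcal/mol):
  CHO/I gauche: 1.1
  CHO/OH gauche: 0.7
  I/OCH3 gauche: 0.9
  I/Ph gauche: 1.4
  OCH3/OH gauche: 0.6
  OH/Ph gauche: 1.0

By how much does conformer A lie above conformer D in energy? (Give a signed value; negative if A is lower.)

A (staggered): OCH3–OH gauche, OCH3–I gauche, CHO–I gauche, Ph–OH gauche; 0.6 + 0.9 + 1.1 + 1.0 = 3.6 kcal/mol.
D (staggered): OCH3–OH gauche, CHO–OH gauche, CHO–I gauche, Ph–I gauche; 0.6 + 0.7 + 1.1 + 1.4 = 3.8 kcal/mol.
E(A) − E(D) = 3.6 − 3.8 = -0.2 kcal/mol.

-0.2 kcal/mol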